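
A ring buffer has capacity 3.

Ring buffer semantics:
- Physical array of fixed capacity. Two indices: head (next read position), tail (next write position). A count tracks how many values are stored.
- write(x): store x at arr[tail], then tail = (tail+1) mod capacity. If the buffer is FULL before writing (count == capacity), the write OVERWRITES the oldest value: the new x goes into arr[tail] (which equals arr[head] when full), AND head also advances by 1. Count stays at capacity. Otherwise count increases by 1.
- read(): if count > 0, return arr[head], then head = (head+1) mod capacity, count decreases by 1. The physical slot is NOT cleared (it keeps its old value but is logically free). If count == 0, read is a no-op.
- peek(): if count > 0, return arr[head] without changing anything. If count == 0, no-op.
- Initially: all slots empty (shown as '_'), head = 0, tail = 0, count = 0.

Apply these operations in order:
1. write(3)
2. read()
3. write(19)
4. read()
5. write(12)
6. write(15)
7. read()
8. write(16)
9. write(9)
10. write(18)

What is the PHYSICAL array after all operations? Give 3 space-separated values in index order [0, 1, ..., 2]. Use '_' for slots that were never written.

After op 1 (write(3)): arr=[3 _ _] head=0 tail=1 count=1
After op 2 (read()): arr=[3 _ _] head=1 tail=1 count=0
After op 3 (write(19)): arr=[3 19 _] head=1 tail=2 count=1
After op 4 (read()): arr=[3 19 _] head=2 tail=2 count=0
After op 5 (write(12)): arr=[3 19 12] head=2 tail=0 count=1
After op 6 (write(15)): arr=[15 19 12] head=2 tail=1 count=2
After op 7 (read()): arr=[15 19 12] head=0 tail=1 count=1
After op 8 (write(16)): arr=[15 16 12] head=0 tail=2 count=2
After op 9 (write(9)): arr=[15 16 9] head=0 tail=0 count=3
After op 10 (write(18)): arr=[18 16 9] head=1 tail=1 count=3

Answer: 18 16 9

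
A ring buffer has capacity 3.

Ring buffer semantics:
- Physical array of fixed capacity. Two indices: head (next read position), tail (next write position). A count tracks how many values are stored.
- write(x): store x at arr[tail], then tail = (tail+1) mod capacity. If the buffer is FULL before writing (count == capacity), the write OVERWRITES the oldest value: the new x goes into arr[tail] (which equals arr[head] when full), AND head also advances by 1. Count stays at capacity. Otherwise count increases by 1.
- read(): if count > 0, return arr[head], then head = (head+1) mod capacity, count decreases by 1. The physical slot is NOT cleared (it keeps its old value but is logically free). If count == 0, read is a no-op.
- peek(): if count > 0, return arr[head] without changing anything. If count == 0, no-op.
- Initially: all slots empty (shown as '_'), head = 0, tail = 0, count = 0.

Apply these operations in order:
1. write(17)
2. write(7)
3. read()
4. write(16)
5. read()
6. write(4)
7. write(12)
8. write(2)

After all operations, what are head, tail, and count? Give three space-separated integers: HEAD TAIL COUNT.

After op 1 (write(17)): arr=[17 _ _] head=0 tail=1 count=1
After op 2 (write(7)): arr=[17 7 _] head=0 tail=2 count=2
After op 3 (read()): arr=[17 7 _] head=1 tail=2 count=1
After op 4 (write(16)): arr=[17 7 16] head=1 tail=0 count=2
After op 5 (read()): arr=[17 7 16] head=2 tail=0 count=1
After op 6 (write(4)): arr=[4 7 16] head=2 tail=1 count=2
After op 7 (write(12)): arr=[4 12 16] head=2 tail=2 count=3
After op 8 (write(2)): arr=[4 12 2] head=0 tail=0 count=3

Answer: 0 0 3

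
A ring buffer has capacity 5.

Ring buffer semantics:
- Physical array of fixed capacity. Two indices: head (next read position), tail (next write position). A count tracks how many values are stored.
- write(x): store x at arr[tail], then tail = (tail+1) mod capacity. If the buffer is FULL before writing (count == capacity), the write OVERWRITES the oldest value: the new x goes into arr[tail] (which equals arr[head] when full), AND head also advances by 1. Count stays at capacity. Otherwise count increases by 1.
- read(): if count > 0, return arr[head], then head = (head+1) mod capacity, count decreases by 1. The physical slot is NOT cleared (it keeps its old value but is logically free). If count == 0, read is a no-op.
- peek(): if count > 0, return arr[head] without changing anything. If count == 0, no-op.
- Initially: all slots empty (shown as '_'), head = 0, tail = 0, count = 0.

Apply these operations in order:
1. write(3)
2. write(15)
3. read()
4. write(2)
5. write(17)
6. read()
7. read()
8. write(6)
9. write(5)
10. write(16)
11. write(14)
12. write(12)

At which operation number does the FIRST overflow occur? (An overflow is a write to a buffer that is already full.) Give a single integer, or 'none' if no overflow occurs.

After op 1 (write(3)): arr=[3 _ _ _ _] head=0 tail=1 count=1
After op 2 (write(15)): arr=[3 15 _ _ _] head=0 tail=2 count=2
After op 3 (read()): arr=[3 15 _ _ _] head=1 tail=2 count=1
After op 4 (write(2)): arr=[3 15 2 _ _] head=1 tail=3 count=2
After op 5 (write(17)): arr=[3 15 2 17 _] head=1 tail=4 count=3
After op 6 (read()): arr=[3 15 2 17 _] head=2 tail=4 count=2
After op 7 (read()): arr=[3 15 2 17 _] head=3 tail=4 count=1
After op 8 (write(6)): arr=[3 15 2 17 6] head=3 tail=0 count=2
After op 9 (write(5)): arr=[5 15 2 17 6] head=3 tail=1 count=3
After op 10 (write(16)): arr=[5 16 2 17 6] head=3 tail=2 count=4
After op 11 (write(14)): arr=[5 16 14 17 6] head=3 tail=3 count=5
After op 12 (write(12)): arr=[5 16 14 12 6] head=4 tail=4 count=5

Answer: 12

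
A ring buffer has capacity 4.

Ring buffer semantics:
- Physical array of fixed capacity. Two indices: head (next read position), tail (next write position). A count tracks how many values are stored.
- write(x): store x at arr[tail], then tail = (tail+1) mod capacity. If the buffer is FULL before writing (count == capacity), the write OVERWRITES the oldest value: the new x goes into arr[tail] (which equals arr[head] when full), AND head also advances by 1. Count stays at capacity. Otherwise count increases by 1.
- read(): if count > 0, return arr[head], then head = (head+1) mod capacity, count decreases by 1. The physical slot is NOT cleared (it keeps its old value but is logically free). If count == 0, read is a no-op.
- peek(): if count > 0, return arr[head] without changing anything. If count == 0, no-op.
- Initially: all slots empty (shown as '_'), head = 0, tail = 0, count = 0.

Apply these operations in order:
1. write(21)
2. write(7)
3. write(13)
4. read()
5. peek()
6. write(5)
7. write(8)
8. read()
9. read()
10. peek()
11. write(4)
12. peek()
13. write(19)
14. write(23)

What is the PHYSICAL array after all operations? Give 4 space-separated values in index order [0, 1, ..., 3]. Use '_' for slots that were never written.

Answer: 8 4 19 23

Derivation:
After op 1 (write(21)): arr=[21 _ _ _] head=0 tail=1 count=1
After op 2 (write(7)): arr=[21 7 _ _] head=0 tail=2 count=2
After op 3 (write(13)): arr=[21 7 13 _] head=0 tail=3 count=3
After op 4 (read()): arr=[21 7 13 _] head=1 tail=3 count=2
After op 5 (peek()): arr=[21 7 13 _] head=1 tail=3 count=2
After op 6 (write(5)): arr=[21 7 13 5] head=1 tail=0 count=3
After op 7 (write(8)): arr=[8 7 13 5] head=1 tail=1 count=4
After op 8 (read()): arr=[8 7 13 5] head=2 tail=1 count=3
After op 9 (read()): arr=[8 7 13 5] head=3 tail=1 count=2
After op 10 (peek()): arr=[8 7 13 5] head=3 tail=1 count=2
After op 11 (write(4)): arr=[8 4 13 5] head=3 tail=2 count=3
After op 12 (peek()): arr=[8 4 13 5] head=3 tail=2 count=3
After op 13 (write(19)): arr=[8 4 19 5] head=3 tail=3 count=4
After op 14 (write(23)): arr=[8 4 19 23] head=0 tail=0 count=4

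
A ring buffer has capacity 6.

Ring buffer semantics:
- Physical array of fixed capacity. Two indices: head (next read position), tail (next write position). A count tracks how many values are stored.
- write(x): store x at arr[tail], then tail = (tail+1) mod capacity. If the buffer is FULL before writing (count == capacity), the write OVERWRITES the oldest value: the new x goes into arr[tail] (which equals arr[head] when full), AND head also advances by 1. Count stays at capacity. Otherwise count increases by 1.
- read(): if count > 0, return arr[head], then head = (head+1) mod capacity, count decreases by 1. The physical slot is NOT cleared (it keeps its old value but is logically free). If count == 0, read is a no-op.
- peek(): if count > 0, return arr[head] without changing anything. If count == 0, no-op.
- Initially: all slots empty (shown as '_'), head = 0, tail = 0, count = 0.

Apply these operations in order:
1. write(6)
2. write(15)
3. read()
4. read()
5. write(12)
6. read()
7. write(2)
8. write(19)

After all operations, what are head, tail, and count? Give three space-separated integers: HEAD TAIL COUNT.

After op 1 (write(6)): arr=[6 _ _ _ _ _] head=0 tail=1 count=1
After op 2 (write(15)): arr=[6 15 _ _ _ _] head=0 tail=2 count=2
After op 3 (read()): arr=[6 15 _ _ _ _] head=1 tail=2 count=1
After op 4 (read()): arr=[6 15 _ _ _ _] head=2 tail=2 count=0
After op 5 (write(12)): arr=[6 15 12 _ _ _] head=2 tail=3 count=1
After op 6 (read()): arr=[6 15 12 _ _ _] head=3 tail=3 count=0
After op 7 (write(2)): arr=[6 15 12 2 _ _] head=3 tail=4 count=1
After op 8 (write(19)): arr=[6 15 12 2 19 _] head=3 tail=5 count=2

Answer: 3 5 2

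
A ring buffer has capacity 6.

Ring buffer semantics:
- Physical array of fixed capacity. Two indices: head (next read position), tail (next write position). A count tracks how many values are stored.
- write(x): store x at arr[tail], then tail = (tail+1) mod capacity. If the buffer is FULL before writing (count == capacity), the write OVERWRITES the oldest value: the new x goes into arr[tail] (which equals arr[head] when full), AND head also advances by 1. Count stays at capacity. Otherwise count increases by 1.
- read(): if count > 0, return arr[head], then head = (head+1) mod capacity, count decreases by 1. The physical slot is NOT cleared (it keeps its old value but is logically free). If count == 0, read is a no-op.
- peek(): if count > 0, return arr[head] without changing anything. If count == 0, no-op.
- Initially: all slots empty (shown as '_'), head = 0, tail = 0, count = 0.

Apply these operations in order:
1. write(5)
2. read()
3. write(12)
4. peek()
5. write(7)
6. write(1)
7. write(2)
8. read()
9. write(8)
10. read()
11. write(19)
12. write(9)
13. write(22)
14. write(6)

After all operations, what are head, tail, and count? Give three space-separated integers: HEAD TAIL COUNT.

Answer: 4 4 6

Derivation:
After op 1 (write(5)): arr=[5 _ _ _ _ _] head=0 tail=1 count=1
After op 2 (read()): arr=[5 _ _ _ _ _] head=1 tail=1 count=0
After op 3 (write(12)): arr=[5 12 _ _ _ _] head=1 tail=2 count=1
After op 4 (peek()): arr=[5 12 _ _ _ _] head=1 tail=2 count=1
After op 5 (write(7)): arr=[5 12 7 _ _ _] head=1 tail=3 count=2
After op 6 (write(1)): arr=[5 12 7 1 _ _] head=1 tail=4 count=3
After op 7 (write(2)): arr=[5 12 7 1 2 _] head=1 tail=5 count=4
After op 8 (read()): arr=[5 12 7 1 2 _] head=2 tail=5 count=3
After op 9 (write(8)): arr=[5 12 7 1 2 8] head=2 tail=0 count=4
After op 10 (read()): arr=[5 12 7 1 2 8] head=3 tail=0 count=3
After op 11 (write(19)): arr=[19 12 7 1 2 8] head=3 tail=1 count=4
After op 12 (write(9)): arr=[19 9 7 1 2 8] head=3 tail=2 count=5
After op 13 (write(22)): arr=[19 9 22 1 2 8] head=3 tail=3 count=6
After op 14 (write(6)): arr=[19 9 22 6 2 8] head=4 tail=4 count=6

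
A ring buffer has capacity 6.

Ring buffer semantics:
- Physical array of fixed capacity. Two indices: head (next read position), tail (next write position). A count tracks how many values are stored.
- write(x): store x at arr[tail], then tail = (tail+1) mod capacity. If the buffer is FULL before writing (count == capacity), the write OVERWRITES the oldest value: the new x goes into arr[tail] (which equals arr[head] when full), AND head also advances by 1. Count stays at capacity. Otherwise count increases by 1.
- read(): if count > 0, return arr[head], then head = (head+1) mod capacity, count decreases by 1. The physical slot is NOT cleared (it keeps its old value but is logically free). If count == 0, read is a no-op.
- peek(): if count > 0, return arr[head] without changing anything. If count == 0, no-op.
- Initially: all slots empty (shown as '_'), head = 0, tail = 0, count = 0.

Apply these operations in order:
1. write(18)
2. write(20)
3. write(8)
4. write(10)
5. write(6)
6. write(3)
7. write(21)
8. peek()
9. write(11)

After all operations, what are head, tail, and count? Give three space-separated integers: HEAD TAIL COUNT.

After op 1 (write(18)): arr=[18 _ _ _ _ _] head=0 tail=1 count=1
After op 2 (write(20)): arr=[18 20 _ _ _ _] head=0 tail=2 count=2
After op 3 (write(8)): arr=[18 20 8 _ _ _] head=0 tail=3 count=3
After op 4 (write(10)): arr=[18 20 8 10 _ _] head=0 tail=4 count=4
After op 5 (write(6)): arr=[18 20 8 10 6 _] head=0 tail=5 count=5
After op 6 (write(3)): arr=[18 20 8 10 6 3] head=0 tail=0 count=6
After op 7 (write(21)): arr=[21 20 8 10 6 3] head=1 tail=1 count=6
After op 8 (peek()): arr=[21 20 8 10 6 3] head=1 tail=1 count=6
After op 9 (write(11)): arr=[21 11 8 10 6 3] head=2 tail=2 count=6

Answer: 2 2 6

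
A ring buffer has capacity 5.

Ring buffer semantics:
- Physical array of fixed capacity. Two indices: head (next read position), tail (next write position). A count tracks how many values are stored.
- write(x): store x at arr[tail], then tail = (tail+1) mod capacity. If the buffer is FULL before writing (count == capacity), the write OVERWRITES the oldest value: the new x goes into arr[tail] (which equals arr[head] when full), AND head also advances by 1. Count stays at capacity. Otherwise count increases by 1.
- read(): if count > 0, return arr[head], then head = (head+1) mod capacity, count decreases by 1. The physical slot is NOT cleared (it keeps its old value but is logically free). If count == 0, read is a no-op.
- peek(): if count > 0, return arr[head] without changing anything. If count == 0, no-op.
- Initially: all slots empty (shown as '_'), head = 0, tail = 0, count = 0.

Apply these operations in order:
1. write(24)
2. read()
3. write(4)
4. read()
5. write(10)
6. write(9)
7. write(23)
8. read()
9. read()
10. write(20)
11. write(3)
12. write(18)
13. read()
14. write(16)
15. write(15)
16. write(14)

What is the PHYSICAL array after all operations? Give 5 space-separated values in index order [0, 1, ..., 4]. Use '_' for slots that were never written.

After op 1 (write(24)): arr=[24 _ _ _ _] head=0 tail=1 count=1
After op 2 (read()): arr=[24 _ _ _ _] head=1 tail=1 count=0
After op 3 (write(4)): arr=[24 4 _ _ _] head=1 tail=2 count=1
After op 4 (read()): arr=[24 4 _ _ _] head=2 tail=2 count=0
After op 5 (write(10)): arr=[24 4 10 _ _] head=2 tail=3 count=1
After op 6 (write(9)): arr=[24 4 10 9 _] head=2 tail=4 count=2
After op 7 (write(23)): arr=[24 4 10 9 23] head=2 tail=0 count=3
After op 8 (read()): arr=[24 4 10 9 23] head=3 tail=0 count=2
After op 9 (read()): arr=[24 4 10 9 23] head=4 tail=0 count=1
After op 10 (write(20)): arr=[20 4 10 9 23] head=4 tail=1 count=2
After op 11 (write(3)): arr=[20 3 10 9 23] head=4 tail=2 count=3
After op 12 (write(18)): arr=[20 3 18 9 23] head=4 tail=3 count=4
After op 13 (read()): arr=[20 3 18 9 23] head=0 tail=3 count=3
After op 14 (write(16)): arr=[20 3 18 16 23] head=0 tail=4 count=4
After op 15 (write(15)): arr=[20 3 18 16 15] head=0 tail=0 count=5
After op 16 (write(14)): arr=[14 3 18 16 15] head=1 tail=1 count=5

Answer: 14 3 18 16 15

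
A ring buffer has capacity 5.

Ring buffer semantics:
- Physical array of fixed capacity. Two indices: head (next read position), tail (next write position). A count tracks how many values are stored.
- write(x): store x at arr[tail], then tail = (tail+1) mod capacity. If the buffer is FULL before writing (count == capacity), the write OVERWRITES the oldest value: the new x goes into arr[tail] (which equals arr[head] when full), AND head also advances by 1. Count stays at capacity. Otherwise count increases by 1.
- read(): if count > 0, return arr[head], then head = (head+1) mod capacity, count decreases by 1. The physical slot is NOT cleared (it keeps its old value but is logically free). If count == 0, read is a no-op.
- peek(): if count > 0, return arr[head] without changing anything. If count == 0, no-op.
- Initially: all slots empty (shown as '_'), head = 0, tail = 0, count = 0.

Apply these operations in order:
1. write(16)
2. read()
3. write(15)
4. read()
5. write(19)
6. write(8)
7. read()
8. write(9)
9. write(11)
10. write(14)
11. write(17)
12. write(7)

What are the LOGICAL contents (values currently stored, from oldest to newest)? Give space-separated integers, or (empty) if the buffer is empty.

After op 1 (write(16)): arr=[16 _ _ _ _] head=0 tail=1 count=1
After op 2 (read()): arr=[16 _ _ _ _] head=1 tail=1 count=0
After op 3 (write(15)): arr=[16 15 _ _ _] head=1 tail=2 count=1
After op 4 (read()): arr=[16 15 _ _ _] head=2 tail=2 count=0
After op 5 (write(19)): arr=[16 15 19 _ _] head=2 tail=3 count=1
After op 6 (write(8)): arr=[16 15 19 8 _] head=2 tail=4 count=2
After op 7 (read()): arr=[16 15 19 8 _] head=3 tail=4 count=1
After op 8 (write(9)): arr=[16 15 19 8 9] head=3 tail=0 count=2
After op 9 (write(11)): arr=[11 15 19 8 9] head=3 tail=1 count=3
After op 10 (write(14)): arr=[11 14 19 8 9] head=3 tail=2 count=4
After op 11 (write(17)): arr=[11 14 17 8 9] head=3 tail=3 count=5
After op 12 (write(7)): arr=[11 14 17 7 9] head=4 tail=4 count=5

Answer: 9 11 14 17 7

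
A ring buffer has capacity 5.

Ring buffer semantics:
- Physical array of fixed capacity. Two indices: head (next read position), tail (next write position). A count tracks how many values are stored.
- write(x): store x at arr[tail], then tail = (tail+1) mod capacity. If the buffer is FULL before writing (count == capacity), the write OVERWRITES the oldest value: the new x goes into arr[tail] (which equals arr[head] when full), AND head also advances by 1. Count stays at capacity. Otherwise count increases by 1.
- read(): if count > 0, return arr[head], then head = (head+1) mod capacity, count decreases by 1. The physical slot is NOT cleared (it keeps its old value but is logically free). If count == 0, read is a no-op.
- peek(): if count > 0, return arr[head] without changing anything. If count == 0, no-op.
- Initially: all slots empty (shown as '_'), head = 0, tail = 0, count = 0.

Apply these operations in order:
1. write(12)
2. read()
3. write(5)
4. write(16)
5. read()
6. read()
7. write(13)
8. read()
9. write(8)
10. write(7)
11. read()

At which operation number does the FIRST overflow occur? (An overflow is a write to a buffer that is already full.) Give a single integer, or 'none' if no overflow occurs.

Answer: none

Derivation:
After op 1 (write(12)): arr=[12 _ _ _ _] head=0 tail=1 count=1
After op 2 (read()): arr=[12 _ _ _ _] head=1 tail=1 count=0
After op 3 (write(5)): arr=[12 5 _ _ _] head=1 tail=2 count=1
After op 4 (write(16)): arr=[12 5 16 _ _] head=1 tail=3 count=2
After op 5 (read()): arr=[12 5 16 _ _] head=2 tail=3 count=1
After op 6 (read()): arr=[12 5 16 _ _] head=3 tail=3 count=0
After op 7 (write(13)): arr=[12 5 16 13 _] head=3 tail=4 count=1
After op 8 (read()): arr=[12 5 16 13 _] head=4 tail=4 count=0
After op 9 (write(8)): arr=[12 5 16 13 8] head=4 tail=0 count=1
After op 10 (write(7)): arr=[7 5 16 13 8] head=4 tail=1 count=2
After op 11 (read()): arr=[7 5 16 13 8] head=0 tail=1 count=1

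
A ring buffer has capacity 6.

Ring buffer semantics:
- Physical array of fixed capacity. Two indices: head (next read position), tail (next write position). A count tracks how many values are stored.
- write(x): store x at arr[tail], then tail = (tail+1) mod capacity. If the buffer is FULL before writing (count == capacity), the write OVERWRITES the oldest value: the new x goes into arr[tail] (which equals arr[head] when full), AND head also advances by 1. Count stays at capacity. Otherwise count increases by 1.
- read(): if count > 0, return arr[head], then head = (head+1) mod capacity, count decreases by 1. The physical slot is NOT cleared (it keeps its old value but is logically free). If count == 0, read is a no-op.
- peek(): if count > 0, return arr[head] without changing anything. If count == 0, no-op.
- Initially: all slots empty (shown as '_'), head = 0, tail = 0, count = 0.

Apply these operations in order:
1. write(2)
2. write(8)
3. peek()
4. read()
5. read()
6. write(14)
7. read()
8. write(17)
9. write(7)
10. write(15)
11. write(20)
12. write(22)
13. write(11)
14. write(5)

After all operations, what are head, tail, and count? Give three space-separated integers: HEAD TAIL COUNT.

After op 1 (write(2)): arr=[2 _ _ _ _ _] head=0 tail=1 count=1
After op 2 (write(8)): arr=[2 8 _ _ _ _] head=0 tail=2 count=2
After op 3 (peek()): arr=[2 8 _ _ _ _] head=0 tail=2 count=2
After op 4 (read()): arr=[2 8 _ _ _ _] head=1 tail=2 count=1
After op 5 (read()): arr=[2 8 _ _ _ _] head=2 tail=2 count=0
After op 6 (write(14)): arr=[2 8 14 _ _ _] head=2 tail=3 count=1
After op 7 (read()): arr=[2 8 14 _ _ _] head=3 tail=3 count=0
After op 8 (write(17)): arr=[2 8 14 17 _ _] head=3 tail=4 count=1
After op 9 (write(7)): arr=[2 8 14 17 7 _] head=3 tail=5 count=2
After op 10 (write(15)): arr=[2 8 14 17 7 15] head=3 tail=0 count=3
After op 11 (write(20)): arr=[20 8 14 17 7 15] head=3 tail=1 count=4
After op 12 (write(22)): arr=[20 22 14 17 7 15] head=3 tail=2 count=5
After op 13 (write(11)): arr=[20 22 11 17 7 15] head=3 tail=3 count=6
After op 14 (write(5)): arr=[20 22 11 5 7 15] head=4 tail=4 count=6

Answer: 4 4 6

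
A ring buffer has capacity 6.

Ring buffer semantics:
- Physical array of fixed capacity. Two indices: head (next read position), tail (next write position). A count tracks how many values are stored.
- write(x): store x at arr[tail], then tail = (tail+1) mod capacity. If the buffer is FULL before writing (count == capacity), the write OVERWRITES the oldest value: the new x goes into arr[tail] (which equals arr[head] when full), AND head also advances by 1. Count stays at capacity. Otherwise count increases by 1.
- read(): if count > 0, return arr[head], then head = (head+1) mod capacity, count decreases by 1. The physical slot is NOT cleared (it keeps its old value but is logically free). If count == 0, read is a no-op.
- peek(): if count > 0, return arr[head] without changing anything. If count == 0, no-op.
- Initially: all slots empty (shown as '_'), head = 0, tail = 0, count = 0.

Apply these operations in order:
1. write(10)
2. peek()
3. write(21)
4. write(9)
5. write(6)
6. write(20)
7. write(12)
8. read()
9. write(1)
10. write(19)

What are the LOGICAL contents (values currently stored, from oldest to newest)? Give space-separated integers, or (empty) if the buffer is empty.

Answer: 9 6 20 12 1 19

Derivation:
After op 1 (write(10)): arr=[10 _ _ _ _ _] head=0 tail=1 count=1
After op 2 (peek()): arr=[10 _ _ _ _ _] head=0 tail=1 count=1
After op 3 (write(21)): arr=[10 21 _ _ _ _] head=0 tail=2 count=2
After op 4 (write(9)): arr=[10 21 9 _ _ _] head=0 tail=3 count=3
After op 5 (write(6)): arr=[10 21 9 6 _ _] head=0 tail=4 count=4
After op 6 (write(20)): arr=[10 21 9 6 20 _] head=0 tail=5 count=5
After op 7 (write(12)): arr=[10 21 9 6 20 12] head=0 tail=0 count=6
After op 8 (read()): arr=[10 21 9 6 20 12] head=1 tail=0 count=5
After op 9 (write(1)): arr=[1 21 9 6 20 12] head=1 tail=1 count=6
After op 10 (write(19)): arr=[1 19 9 6 20 12] head=2 tail=2 count=6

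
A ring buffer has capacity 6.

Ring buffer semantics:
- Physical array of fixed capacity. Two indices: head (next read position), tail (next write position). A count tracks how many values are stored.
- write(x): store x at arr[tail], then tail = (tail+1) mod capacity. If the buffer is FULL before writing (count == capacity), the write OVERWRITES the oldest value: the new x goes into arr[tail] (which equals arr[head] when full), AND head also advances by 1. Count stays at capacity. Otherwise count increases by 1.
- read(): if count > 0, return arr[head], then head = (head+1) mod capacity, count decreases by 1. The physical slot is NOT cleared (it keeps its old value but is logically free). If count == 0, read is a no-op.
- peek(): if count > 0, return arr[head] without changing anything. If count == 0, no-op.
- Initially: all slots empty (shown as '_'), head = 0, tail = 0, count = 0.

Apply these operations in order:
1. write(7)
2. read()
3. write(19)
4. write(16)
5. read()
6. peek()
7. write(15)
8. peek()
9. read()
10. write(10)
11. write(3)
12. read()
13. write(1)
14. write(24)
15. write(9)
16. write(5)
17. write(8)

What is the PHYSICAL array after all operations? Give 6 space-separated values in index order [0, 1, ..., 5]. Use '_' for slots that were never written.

After op 1 (write(7)): arr=[7 _ _ _ _ _] head=0 tail=1 count=1
After op 2 (read()): arr=[7 _ _ _ _ _] head=1 tail=1 count=0
After op 3 (write(19)): arr=[7 19 _ _ _ _] head=1 tail=2 count=1
After op 4 (write(16)): arr=[7 19 16 _ _ _] head=1 tail=3 count=2
After op 5 (read()): arr=[7 19 16 _ _ _] head=2 tail=3 count=1
After op 6 (peek()): arr=[7 19 16 _ _ _] head=2 tail=3 count=1
After op 7 (write(15)): arr=[7 19 16 15 _ _] head=2 tail=4 count=2
After op 8 (peek()): arr=[7 19 16 15 _ _] head=2 tail=4 count=2
After op 9 (read()): arr=[7 19 16 15 _ _] head=3 tail=4 count=1
After op 10 (write(10)): arr=[7 19 16 15 10 _] head=3 tail=5 count=2
After op 11 (write(3)): arr=[7 19 16 15 10 3] head=3 tail=0 count=3
After op 12 (read()): arr=[7 19 16 15 10 3] head=4 tail=0 count=2
After op 13 (write(1)): arr=[1 19 16 15 10 3] head=4 tail=1 count=3
After op 14 (write(24)): arr=[1 24 16 15 10 3] head=4 tail=2 count=4
After op 15 (write(9)): arr=[1 24 9 15 10 3] head=4 tail=3 count=5
After op 16 (write(5)): arr=[1 24 9 5 10 3] head=4 tail=4 count=6
After op 17 (write(8)): arr=[1 24 9 5 8 3] head=5 tail=5 count=6

Answer: 1 24 9 5 8 3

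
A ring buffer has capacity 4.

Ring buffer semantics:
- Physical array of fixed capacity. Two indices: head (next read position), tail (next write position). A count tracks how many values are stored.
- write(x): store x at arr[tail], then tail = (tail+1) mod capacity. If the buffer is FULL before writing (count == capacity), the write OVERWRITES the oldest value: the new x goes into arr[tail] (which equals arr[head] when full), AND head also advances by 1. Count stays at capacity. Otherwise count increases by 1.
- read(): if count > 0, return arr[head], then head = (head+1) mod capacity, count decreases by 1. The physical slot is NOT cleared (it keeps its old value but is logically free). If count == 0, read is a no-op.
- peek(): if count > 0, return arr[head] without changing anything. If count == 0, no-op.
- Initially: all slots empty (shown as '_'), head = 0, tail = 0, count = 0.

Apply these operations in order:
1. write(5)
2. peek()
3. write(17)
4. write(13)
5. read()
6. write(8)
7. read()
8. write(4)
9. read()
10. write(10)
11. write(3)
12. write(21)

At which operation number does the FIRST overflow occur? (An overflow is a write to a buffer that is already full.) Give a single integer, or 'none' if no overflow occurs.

After op 1 (write(5)): arr=[5 _ _ _] head=0 tail=1 count=1
After op 2 (peek()): arr=[5 _ _ _] head=0 tail=1 count=1
After op 3 (write(17)): arr=[5 17 _ _] head=0 tail=2 count=2
After op 4 (write(13)): arr=[5 17 13 _] head=0 tail=3 count=3
After op 5 (read()): arr=[5 17 13 _] head=1 tail=3 count=2
After op 6 (write(8)): arr=[5 17 13 8] head=1 tail=0 count=3
After op 7 (read()): arr=[5 17 13 8] head=2 tail=0 count=2
After op 8 (write(4)): arr=[4 17 13 8] head=2 tail=1 count=3
After op 9 (read()): arr=[4 17 13 8] head=3 tail=1 count=2
After op 10 (write(10)): arr=[4 10 13 8] head=3 tail=2 count=3
After op 11 (write(3)): arr=[4 10 3 8] head=3 tail=3 count=4
After op 12 (write(21)): arr=[4 10 3 21] head=0 tail=0 count=4

Answer: 12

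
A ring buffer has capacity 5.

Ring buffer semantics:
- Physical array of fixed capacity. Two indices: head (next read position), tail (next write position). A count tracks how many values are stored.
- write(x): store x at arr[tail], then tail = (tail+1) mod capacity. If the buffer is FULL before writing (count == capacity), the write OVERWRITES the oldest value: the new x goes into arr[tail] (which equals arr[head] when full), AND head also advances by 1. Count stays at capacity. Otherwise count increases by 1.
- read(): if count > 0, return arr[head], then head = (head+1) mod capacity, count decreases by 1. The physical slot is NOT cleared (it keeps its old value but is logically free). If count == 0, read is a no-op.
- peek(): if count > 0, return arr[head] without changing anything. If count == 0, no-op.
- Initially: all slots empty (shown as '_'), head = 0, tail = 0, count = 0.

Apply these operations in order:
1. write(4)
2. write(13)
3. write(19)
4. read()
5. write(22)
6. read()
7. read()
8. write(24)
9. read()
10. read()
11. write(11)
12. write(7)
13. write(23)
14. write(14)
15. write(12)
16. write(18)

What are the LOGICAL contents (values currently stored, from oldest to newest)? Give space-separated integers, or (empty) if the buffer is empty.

After op 1 (write(4)): arr=[4 _ _ _ _] head=0 tail=1 count=1
After op 2 (write(13)): arr=[4 13 _ _ _] head=0 tail=2 count=2
After op 3 (write(19)): arr=[4 13 19 _ _] head=0 tail=3 count=3
After op 4 (read()): arr=[4 13 19 _ _] head=1 tail=3 count=2
After op 5 (write(22)): arr=[4 13 19 22 _] head=1 tail=4 count=3
After op 6 (read()): arr=[4 13 19 22 _] head=2 tail=4 count=2
After op 7 (read()): arr=[4 13 19 22 _] head=3 tail=4 count=1
After op 8 (write(24)): arr=[4 13 19 22 24] head=3 tail=0 count=2
After op 9 (read()): arr=[4 13 19 22 24] head=4 tail=0 count=1
After op 10 (read()): arr=[4 13 19 22 24] head=0 tail=0 count=0
After op 11 (write(11)): arr=[11 13 19 22 24] head=0 tail=1 count=1
After op 12 (write(7)): arr=[11 7 19 22 24] head=0 tail=2 count=2
After op 13 (write(23)): arr=[11 7 23 22 24] head=0 tail=3 count=3
After op 14 (write(14)): arr=[11 7 23 14 24] head=0 tail=4 count=4
After op 15 (write(12)): arr=[11 7 23 14 12] head=0 tail=0 count=5
After op 16 (write(18)): arr=[18 7 23 14 12] head=1 tail=1 count=5

Answer: 7 23 14 12 18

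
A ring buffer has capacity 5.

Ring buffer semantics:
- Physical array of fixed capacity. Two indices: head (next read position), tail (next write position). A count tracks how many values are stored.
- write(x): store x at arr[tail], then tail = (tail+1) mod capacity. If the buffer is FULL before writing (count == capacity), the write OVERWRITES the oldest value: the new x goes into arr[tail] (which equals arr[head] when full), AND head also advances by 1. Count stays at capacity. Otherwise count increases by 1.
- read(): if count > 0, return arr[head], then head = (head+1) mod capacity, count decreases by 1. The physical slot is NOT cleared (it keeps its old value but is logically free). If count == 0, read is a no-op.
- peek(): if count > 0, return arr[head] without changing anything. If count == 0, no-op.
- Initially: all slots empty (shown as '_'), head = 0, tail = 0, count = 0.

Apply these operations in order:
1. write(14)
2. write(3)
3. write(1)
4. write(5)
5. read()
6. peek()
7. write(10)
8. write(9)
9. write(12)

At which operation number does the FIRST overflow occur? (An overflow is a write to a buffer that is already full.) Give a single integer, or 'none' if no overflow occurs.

Answer: 9

Derivation:
After op 1 (write(14)): arr=[14 _ _ _ _] head=0 tail=1 count=1
After op 2 (write(3)): arr=[14 3 _ _ _] head=0 tail=2 count=2
After op 3 (write(1)): arr=[14 3 1 _ _] head=0 tail=3 count=3
After op 4 (write(5)): arr=[14 3 1 5 _] head=0 tail=4 count=4
After op 5 (read()): arr=[14 3 1 5 _] head=1 tail=4 count=3
After op 6 (peek()): arr=[14 3 1 5 _] head=1 tail=4 count=3
After op 7 (write(10)): arr=[14 3 1 5 10] head=1 tail=0 count=4
After op 8 (write(9)): arr=[9 3 1 5 10] head=1 tail=1 count=5
After op 9 (write(12)): arr=[9 12 1 5 10] head=2 tail=2 count=5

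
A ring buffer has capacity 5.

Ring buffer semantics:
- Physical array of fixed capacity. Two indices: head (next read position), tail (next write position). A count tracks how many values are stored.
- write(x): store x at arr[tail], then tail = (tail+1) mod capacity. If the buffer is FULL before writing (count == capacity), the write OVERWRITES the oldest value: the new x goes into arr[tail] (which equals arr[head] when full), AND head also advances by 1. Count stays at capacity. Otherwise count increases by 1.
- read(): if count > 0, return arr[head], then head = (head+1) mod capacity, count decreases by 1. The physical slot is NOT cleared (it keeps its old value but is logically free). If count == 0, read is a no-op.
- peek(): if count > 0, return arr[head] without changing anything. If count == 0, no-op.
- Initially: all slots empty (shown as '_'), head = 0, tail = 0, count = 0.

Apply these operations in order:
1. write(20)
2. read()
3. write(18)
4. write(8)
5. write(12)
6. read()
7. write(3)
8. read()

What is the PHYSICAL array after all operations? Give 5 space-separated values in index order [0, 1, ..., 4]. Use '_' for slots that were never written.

After op 1 (write(20)): arr=[20 _ _ _ _] head=0 tail=1 count=1
After op 2 (read()): arr=[20 _ _ _ _] head=1 tail=1 count=0
After op 3 (write(18)): arr=[20 18 _ _ _] head=1 tail=2 count=1
After op 4 (write(8)): arr=[20 18 8 _ _] head=1 tail=3 count=2
After op 5 (write(12)): arr=[20 18 8 12 _] head=1 tail=4 count=3
After op 6 (read()): arr=[20 18 8 12 _] head=2 tail=4 count=2
After op 7 (write(3)): arr=[20 18 8 12 3] head=2 tail=0 count=3
After op 8 (read()): arr=[20 18 8 12 3] head=3 tail=0 count=2

Answer: 20 18 8 12 3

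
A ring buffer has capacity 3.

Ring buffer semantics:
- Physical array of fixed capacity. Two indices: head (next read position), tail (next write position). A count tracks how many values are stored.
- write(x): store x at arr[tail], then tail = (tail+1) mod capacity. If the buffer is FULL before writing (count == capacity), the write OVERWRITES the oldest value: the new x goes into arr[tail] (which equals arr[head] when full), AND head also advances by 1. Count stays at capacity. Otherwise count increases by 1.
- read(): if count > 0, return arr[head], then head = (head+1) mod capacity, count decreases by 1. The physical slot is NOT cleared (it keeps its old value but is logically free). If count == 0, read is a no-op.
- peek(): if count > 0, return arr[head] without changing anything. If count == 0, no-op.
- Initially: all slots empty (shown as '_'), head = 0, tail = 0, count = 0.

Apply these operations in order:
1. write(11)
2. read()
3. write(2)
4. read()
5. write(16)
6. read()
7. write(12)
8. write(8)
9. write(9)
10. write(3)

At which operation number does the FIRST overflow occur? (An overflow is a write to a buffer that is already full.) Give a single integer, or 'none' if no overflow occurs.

After op 1 (write(11)): arr=[11 _ _] head=0 tail=1 count=1
After op 2 (read()): arr=[11 _ _] head=1 tail=1 count=0
After op 3 (write(2)): arr=[11 2 _] head=1 tail=2 count=1
After op 4 (read()): arr=[11 2 _] head=2 tail=2 count=0
After op 5 (write(16)): arr=[11 2 16] head=2 tail=0 count=1
After op 6 (read()): arr=[11 2 16] head=0 tail=0 count=0
After op 7 (write(12)): arr=[12 2 16] head=0 tail=1 count=1
After op 8 (write(8)): arr=[12 8 16] head=0 tail=2 count=2
After op 9 (write(9)): arr=[12 8 9] head=0 tail=0 count=3
After op 10 (write(3)): arr=[3 8 9] head=1 tail=1 count=3

Answer: 10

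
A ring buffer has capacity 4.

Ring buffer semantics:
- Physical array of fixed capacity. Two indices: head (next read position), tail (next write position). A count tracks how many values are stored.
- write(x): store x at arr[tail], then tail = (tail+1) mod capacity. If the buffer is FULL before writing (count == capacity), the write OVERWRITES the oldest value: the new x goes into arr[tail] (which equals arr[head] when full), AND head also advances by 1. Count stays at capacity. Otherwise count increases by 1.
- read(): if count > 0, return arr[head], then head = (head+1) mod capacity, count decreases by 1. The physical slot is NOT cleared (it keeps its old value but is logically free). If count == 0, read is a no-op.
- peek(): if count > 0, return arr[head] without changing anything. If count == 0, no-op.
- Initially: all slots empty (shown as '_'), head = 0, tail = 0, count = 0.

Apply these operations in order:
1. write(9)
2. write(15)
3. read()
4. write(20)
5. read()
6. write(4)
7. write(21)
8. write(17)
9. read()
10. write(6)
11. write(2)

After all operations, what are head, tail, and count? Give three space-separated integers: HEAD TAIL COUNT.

After op 1 (write(9)): arr=[9 _ _ _] head=0 tail=1 count=1
After op 2 (write(15)): arr=[9 15 _ _] head=0 tail=2 count=2
After op 3 (read()): arr=[9 15 _ _] head=1 tail=2 count=1
After op 4 (write(20)): arr=[9 15 20 _] head=1 tail=3 count=2
After op 5 (read()): arr=[9 15 20 _] head=2 tail=3 count=1
After op 6 (write(4)): arr=[9 15 20 4] head=2 tail=0 count=2
After op 7 (write(21)): arr=[21 15 20 4] head=2 tail=1 count=3
After op 8 (write(17)): arr=[21 17 20 4] head=2 tail=2 count=4
After op 9 (read()): arr=[21 17 20 4] head=3 tail=2 count=3
After op 10 (write(6)): arr=[21 17 6 4] head=3 tail=3 count=4
After op 11 (write(2)): arr=[21 17 6 2] head=0 tail=0 count=4

Answer: 0 0 4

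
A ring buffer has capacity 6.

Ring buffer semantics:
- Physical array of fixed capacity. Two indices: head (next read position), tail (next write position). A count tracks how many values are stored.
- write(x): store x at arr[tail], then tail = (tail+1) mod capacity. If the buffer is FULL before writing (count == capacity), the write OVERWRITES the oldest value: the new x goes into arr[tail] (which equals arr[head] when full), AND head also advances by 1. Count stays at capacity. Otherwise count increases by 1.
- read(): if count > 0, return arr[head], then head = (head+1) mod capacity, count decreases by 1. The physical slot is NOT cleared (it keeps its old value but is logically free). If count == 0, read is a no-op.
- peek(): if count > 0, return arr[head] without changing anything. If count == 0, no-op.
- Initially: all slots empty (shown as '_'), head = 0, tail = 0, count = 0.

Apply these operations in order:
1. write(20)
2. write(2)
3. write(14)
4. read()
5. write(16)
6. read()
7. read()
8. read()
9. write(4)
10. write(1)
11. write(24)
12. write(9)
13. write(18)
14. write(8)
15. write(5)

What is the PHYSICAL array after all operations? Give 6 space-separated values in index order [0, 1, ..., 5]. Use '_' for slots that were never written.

After op 1 (write(20)): arr=[20 _ _ _ _ _] head=0 tail=1 count=1
After op 2 (write(2)): arr=[20 2 _ _ _ _] head=0 tail=2 count=2
After op 3 (write(14)): arr=[20 2 14 _ _ _] head=0 tail=3 count=3
After op 4 (read()): arr=[20 2 14 _ _ _] head=1 tail=3 count=2
After op 5 (write(16)): arr=[20 2 14 16 _ _] head=1 tail=4 count=3
After op 6 (read()): arr=[20 2 14 16 _ _] head=2 tail=4 count=2
After op 7 (read()): arr=[20 2 14 16 _ _] head=3 tail=4 count=1
After op 8 (read()): arr=[20 2 14 16 _ _] head=4 tail=4 count=0
After op 9 (write(4)): arr=[20 2 14 16 4 _] head=4 tail=5 count=1
After op 10 (write(1)): arr=[20 2 14 16 4 1] head=4 tail=0 count=2
After op 11 (write(24)): arr=[24 2 14 16 4 1] head=4 tail=1 count=3
After op 12 (write(9)): arr=[24 9 14 16 4 1] head=4 tail=2 count=4
After op 13 (write(18)): arr=[24 9 18 16 4 1] head=4 tail=3 count=5
After op 14 (write(8)): arr=[24 9 18 8 4 1] head=4 tail=4 count=6
After op 15 (write(5)): arr=[24 9 18 8 5 1] head=5 tail=5 count=6

Answer: 24 9 18 8 5 1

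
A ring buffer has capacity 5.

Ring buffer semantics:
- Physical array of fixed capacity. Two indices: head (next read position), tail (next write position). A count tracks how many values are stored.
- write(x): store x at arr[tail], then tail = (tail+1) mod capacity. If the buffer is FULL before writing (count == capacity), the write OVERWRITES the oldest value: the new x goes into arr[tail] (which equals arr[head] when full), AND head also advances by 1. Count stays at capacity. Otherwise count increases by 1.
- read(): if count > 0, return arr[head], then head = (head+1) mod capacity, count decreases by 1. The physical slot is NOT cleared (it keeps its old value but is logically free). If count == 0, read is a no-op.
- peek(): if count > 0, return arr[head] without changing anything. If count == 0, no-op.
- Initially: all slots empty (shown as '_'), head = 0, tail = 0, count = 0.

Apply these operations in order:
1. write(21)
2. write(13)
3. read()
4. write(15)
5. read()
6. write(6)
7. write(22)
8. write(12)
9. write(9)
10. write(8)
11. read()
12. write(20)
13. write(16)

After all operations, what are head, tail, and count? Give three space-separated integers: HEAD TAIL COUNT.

After op 1 (write(21)): arr=[21 _ _ _ _] head=0 tail=1 count=1
After op 2 (write(13)): arr=[21 13 _ _ _] head=0 tail=2 count=2
After op 3 (read()): arr=[21 13 _ _ _] head=1 tail=2 count=1
After op 4 (write(15)): arr=[21 13 15 _ _] head=1 tail=3 count=2
After op 5 (read()): arr=[21 13 15 _ _] head=2 tail=3 count=1
After op 6 (write(6)): arr=[21 13 15 6 _] head=2 tail=4 count=2
After op 7 (write(22)): arr=[21 13 15 6 22] head=2 tail=0 count=3
After op 8 (write(12)): arr=[12 13 15 6 22] head=2 tail=1 count=4
After op 9 (write(9)): arr=[12 9 15 6 22] head=2 tail=2 count=5
After op 10 (write(8)): arr=[12 9 8 6 22] head=3 tail=3 count=5
After op 11 (read()): arr=[12 9 8 6 22] head=4 tail=3 count=4
After op 12 (write(20)): arr=[12 9 8 20 22] head=4 tail=4 count=5
After op 13 (write(16)): arr=[12 9 8 20 16] head=0 tail=0 count=5

Answer: 0 0 5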